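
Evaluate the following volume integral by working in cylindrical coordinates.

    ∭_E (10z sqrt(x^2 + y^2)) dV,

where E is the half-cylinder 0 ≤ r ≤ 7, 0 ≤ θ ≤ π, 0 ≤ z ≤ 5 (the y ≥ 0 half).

In cylindrical coordinates, x = r cos(θ), y = r sin(θ), z = z, and dV = r dr dθ dz.

The integrand becomes 10r z, so

    ∭_E (10z sqrt(x^2 + y^2)) dV = ∫_{0}^{π} ∫_{0}^{7} ∫_{0}^{5} (10r z) · r dz dr dθ.

Inner (z): 125r^2.
Middle (r from 0 to 7): 42875/3.
Outer (θ): 42875π/3.

Therefore the triple integral equals 42875π/3.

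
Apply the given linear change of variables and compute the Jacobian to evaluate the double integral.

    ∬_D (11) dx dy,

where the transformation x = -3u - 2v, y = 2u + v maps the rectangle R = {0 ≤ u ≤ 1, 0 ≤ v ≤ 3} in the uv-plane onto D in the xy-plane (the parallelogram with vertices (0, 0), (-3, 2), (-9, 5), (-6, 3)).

Compute the Jacobian determinant of (x, y) with respect to (u, v):

    ∂(x,y)/∂(u,v) = | -3  -2 | = (-3)(1) - (-2)(2) = 1.
                   | 2  1 |

Its absolute value is |J| = 1 (the area scaling factor).

Substituting x = -3u - 2v, y = 2u + v into the integrand,

    11 → 11,

so the integral becomes

    ∬_R (11) · |J| du dv = ∫_0^1 ∫_0^3 (11) dv du.

Inner (v): 33.
Outer (u): 33.

Therefore ∬_D (11) dx dy = 33.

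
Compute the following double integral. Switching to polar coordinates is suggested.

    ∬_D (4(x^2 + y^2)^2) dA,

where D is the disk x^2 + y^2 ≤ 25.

The region D is 0 ≤ r ≤ 5, 0 ≤ θ ≤ 2π in polar coordinates, where x = r cos(θ), y = r sin(θ), and dA = r dr dθ.

Under the substitution, the integrand becomes 4r^4, so

    ∬_D (4(x^2 + y^2)^2) dA = ∫_{0}^{2π} ∫_{0}^{5} (4r^4) · r dr dθ.

Inner integral (in r): ∫_{0}^{5} (4r^4) · r dr = 31250/3.

Outer integral (in θ): ∫_{0}^{2π} (31250/3) dθ = 62500π/3.

Therefore ∬_D (4(x^2 + y^2)^2) dA = 62500π/3.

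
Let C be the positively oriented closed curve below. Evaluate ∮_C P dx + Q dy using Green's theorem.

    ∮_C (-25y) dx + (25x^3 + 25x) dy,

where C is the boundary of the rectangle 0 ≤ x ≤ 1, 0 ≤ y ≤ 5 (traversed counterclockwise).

Green's theorem converts the closed line integral into a double integral over the enclosed region D:

    ∮_C P dx + Q dy = ∬_D (∂Q/∂x - ∂P/∂y) dA.

Here P = -25y, Q = 25x^3 + 25x, so

    ∂Q/∂x = 75x^2 + 25,    ∂P/∂y = -25,
    ∂Q/∂x - ∂P/∂y = 75x^2 + 50.

D is the region 0 ≤ x ≤ 1, 0 ≤ y ≤ 5. Evaluating the double integral:

    ∬_D (75x^2 + 50) dA = ∫_0^{1} ∫_0^{5} (75x^2 + 50) dy dx.

Inner (y from 0 to 5): 375x^2 + 250.
Outer (x from 0 to 1): 375.

Therefore ∮_C P dx + Q dy = 375.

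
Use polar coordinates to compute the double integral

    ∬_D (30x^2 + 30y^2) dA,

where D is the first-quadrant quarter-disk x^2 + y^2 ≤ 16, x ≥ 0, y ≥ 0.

The region D is 0 ≤ r ≤ 4, 0 ≤ θ ≤ π/2 in polar coordinates, where x = r cos(θ), y = r sin(θ), and dA = r dr dθ.

Under the substitution, the integrand becomes 30r^2, so

    ∬_D (30x^2 + 30y^2) dA = ∫_{0}^{π/2} ∫_{0}^{4} (30r^2) · r dr dθ.

Inner integral (in r): ∫_{0}^{4} (30r^2) · r dr = 1920.

Outer integral (in θ): ∫_{0}^{π/2} (1920) dθ = 960π.

Therefore ∬_D (30x^2 + 30y^2) dA = 960π.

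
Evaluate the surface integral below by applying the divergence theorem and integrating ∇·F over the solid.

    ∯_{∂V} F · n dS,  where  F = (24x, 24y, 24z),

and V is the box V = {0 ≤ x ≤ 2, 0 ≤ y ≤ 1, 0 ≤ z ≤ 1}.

By the divergence theorem,

    ∯_{∂V} F · n dS = ∭_V (∇ · F) dV.

Compute the divergence:
    ∇ · F = ∂F_x/∂x + ∂F_y/∂y + ∂F_z/∂z = 24 + 24 + 24 = 72.

V is a rectangular box, so dV = dx dy dz with 0 ≤ x ≤ 2, 0 ≤ y ≤ 1, 0 ≤ z ≤ 1.

Integrate (72) over V as an iterated integral:

    ∭_V (∇·F) dV = ∫_0^{2} ∫_0^{1} ∫_0^{1} (72) dz dy dx.

Inner (z from 0 to 1): 72.
Middle (y from 0 to 1): 72.
Outer (x from 0 to 2): 144.

Therefore ∯_{∂V} F · n dS = 144.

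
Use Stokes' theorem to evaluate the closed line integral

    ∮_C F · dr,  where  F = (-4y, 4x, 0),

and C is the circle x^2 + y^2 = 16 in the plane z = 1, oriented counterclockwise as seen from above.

Let S be the flat disk x^2 + y^2 ≤ 16 in the plane z = 1, with upward unit normal n̂ = ẑ. By Stokes' theorem,

    ∮_C F · dr = ∬_S (∇ × F) · n̂ dS = ∬_D (curl F)_z dA,

where D is the disk x^2 + y^2 ≤ 16.

Compute the curl of F = (-4y, 4x, 0):
    (∇ × F)_x = ∂F_z/∂y - ∂F_y/∂z = 0,
    (∇ × F)_y = ∂F_x/∂z - ∂F_z/∂x = 0,
    (∇ × F)_z = ∂F_y/∂x - ∂F_x/∂y = 8.

On z = 1, (curl F)_z = 8.

Convert to polar (x = r cos θ, y = r sin θ, dA = r dr dθ); the integrand becomes 8, so

    ∬_D (curl F)_z dA = ∫_0^{2π} ∫_0^{4} (8) · r dr dθ.

Inner (r from 0 to 4): 64.
Outer (θ from 0 to 2π): 128π.

Therefore ∮_C F · dr = 128π.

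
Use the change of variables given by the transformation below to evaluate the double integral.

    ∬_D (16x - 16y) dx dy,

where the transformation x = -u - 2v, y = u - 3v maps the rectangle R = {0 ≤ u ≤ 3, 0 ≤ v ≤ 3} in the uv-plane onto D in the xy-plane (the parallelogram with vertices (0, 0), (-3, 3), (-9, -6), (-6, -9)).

Compute the Jacobian determinant of (x, y) with respect to (u, v):

    ∂(x,y)/∂(u,v) = | -1  -2 | = (-1)(-3) - (-2)(1) = 5.
                   | 1  -3 |

Its absolute value is |J| = 5 (the area scaling factor).

Substituting x = -u - 2v, y = u - 3v into the integrand,

    16x - 16y → -32u + 16v,

so the integral becomes

    ∬_R (-32u + 16v) · |J| du dv = ∫_0^3 ∫_0^3 (-160u + 80v) dv du.

Inner (v): 360 - 480u.
Outer (u): -1080.

Therefore ∬_D (16x - 16y) dx dy = -1080.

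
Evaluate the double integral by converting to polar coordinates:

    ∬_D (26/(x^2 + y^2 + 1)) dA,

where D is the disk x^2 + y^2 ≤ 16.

The region D is 0 ≤ r ≤ 4, 0 ≤ θ ≤ 2π in polar coordinates, where x = r cos(θ), y = r sin(θ), and dA = r dr dθ.

Under the substitution, the integrand becomes 26/(r^2 + 1), so

    ∬_D (26/(x^2 + y^2 + 1)) dA = ∫_{0}^{2π} ∫_{0}^{4} (26/(r^2 + 1)) · r dr dθ.

Inner integral (in r): ∫_{0}^{4} (26/(r^2 + 1)) · r dr = log(9904578032905937).

Outer integral (in θ): ∫_{0}^{2π} (log(9904578032905937)) dθ = 26π log(17).

Therefore ∬_D (26/(x^2 + y^2 + 1)) dA = 26π log(17).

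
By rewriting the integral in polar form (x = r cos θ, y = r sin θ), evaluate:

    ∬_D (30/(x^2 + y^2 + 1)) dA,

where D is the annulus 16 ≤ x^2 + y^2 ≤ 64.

The region D is 4 ≤ r ≤ 8, 0 ≤ θ ≤ 2π in polar coordinates, where x = r cos(θ), y = r sin(θ), and dA = r dr dθ.

Under the substitution, the integrand becomes 30/(r^2 + 1), so

    ∬_D (30/(x^2 + y^2 + 1)) dA = ∫_{0}^{2π} ∫_{4}^{8} (30/(r^2 + 1)) · r dr dθ.

Inner integral (in r): ∫_{4}^{8} (30/(r^2 + 1)) · r dr = log(1562069488955406402587890625/2862423051509815793).

Outer integral (in θ): ∫_{0}^{2π} (log(1562069488955406402587890625/2862423051509815793)) dθ = log((1562069488955406402587890625/2862423051509815793)^(2π)).

Therefore ∬_D (30/(x^2 + y^2 + 1)) dA = log((1562069488955406402587890625/2862423051509815793)^(2π)).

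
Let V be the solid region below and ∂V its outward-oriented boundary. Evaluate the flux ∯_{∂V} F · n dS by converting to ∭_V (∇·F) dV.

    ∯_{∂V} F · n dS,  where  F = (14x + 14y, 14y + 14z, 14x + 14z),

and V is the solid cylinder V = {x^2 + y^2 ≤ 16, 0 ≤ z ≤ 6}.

By the divergence theorem,

    ∯_{∂V} F · n dS = ∭_V (∇ · F) dV.

Compute the divergence:
    ∇ · F = ∂F_x/∂x + ∂F_y/∂y + ∂F_z/∂z = 14 + 14 + 14 = 42.

In cylindrical coordinates, x = r cos(θ), y = r sin(θ), z = z, dV = r dr dθ dz, with 0 ≤ r ≤ 4, 0 ≤ θ ≤ 2π, 0 ≤ z ≤ 6.

The integrand, after substitution and multiplying by the volume element, becomes (42) · r, so

    ∭_V (∇·F) dV = ∫_0^{2π} ∫_0^{4} ∫_0^{6} (42) · r dz dr dθ.

Inner (z from 0 to 6): 252r.
Middle (r from 0 to 4): 2016.
Outer (θ from 0 to 2π): 4032π.

Therefore ∯_{∂V} F · n dS = 4032π.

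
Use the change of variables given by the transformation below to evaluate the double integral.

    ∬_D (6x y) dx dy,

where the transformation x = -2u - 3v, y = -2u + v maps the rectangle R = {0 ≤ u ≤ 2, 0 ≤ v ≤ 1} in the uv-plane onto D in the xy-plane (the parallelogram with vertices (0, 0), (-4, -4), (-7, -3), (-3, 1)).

Compute the Jacobian determinant of (x, y) with respect to (u, v):

    ∂(x,y)/∂(u,v) = | -2  -3 | = (-2)(1) - (-3)(-2) = -8.
                   | -2  1 |

Its absolute value is |J| = 8 (the area scaling factor).

Substituting x = -2u - 3v, y = -2u + v into the integrand,

    6x y → 24u^2 + 24u v - 18v^2,

so the integral becomes

    ∬_R (24u^2 + 24u v - 18v^2) · |J| du dv = ∫_0^2 ∫_0^1 (192u^2 + 192u v - 144v^2) dv du.

Inner (v): 192u^2 + 96u - 48.
Outer (u): 608.

Therefore ∬_D (6x y) dx dy = 608.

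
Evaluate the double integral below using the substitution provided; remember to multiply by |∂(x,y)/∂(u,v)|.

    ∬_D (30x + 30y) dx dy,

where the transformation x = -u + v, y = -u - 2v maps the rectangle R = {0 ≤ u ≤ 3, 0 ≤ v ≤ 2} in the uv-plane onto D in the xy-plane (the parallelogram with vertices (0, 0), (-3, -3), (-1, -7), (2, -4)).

Compute the Jacobian determinant of (x, y) with respect to (u, v):

    ∂(x,y)/∂(u,v) = | -1  1 | = (-1)(-2) - (1)(-1) = 3.
                   | -1  -2 |

Its absolute value is |J| = 3 (the area scaling factor).

Substituting x = -u + v, y = -u - 2v into the integrand,

    30x + 30y → -60u - 30v,

so the integral becomes

    ∬_R (-60u - 30v) · |J| du dv = ∫_0^3 ∫_0^2 (-180u - 90v) dv du.

Inner (v): -360u - 180.
Outer (u): -2160.

Therefore ∬_D (30x + 30y) dx dy = -2160.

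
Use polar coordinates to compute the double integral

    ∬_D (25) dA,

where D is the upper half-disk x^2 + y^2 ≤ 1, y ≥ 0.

The region D is 0 ≤ r ≤ 1, 0 ≤ θ ≤ π in polar coordinates, where x = r cos(θ), y = r sin(θ), and dA = r dr dθ.

Under the substitution, the integrand becomes 25, so

    ∬_D (25) dA = ∫_{0}^{π} ∫_{0}^{1} (25) · r dr dθ.

Inner integral (in r): ∫_{0}^{1} (25) · r dr = 25/2.

Outer integral (in θ): ∫_{0}^{π} (25/2) dθ = 25π/2.

Therefore ∬_D (25) dA = 25π/2.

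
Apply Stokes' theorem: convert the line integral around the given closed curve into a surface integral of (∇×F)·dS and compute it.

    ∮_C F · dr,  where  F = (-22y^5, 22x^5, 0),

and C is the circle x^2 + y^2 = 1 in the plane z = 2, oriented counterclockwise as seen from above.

Let S be the flat disk x^2 + y^2 ≤ 1 in the plane z = 2, with upward unit normal n̂ = ẑ. By Stokes' theorem,

    ∮_C F · dr = ∬_S (∇ × F) · n̂ dS = ∬_D (curl F)_z dA,

where D is the disk x^2 + y^2 ≤ 1.

Compute the curl of F = (-22y^5, 22x^5, 0):
    (∇ × F)_x = ∂F_z/∂y - ∂F_y/∂z = 0,
    (∇ × F)_y = ∂F_x/∂z - ∂F_z/∂x = 0,
    (∇ × F)_z = ∂F_y/∂x - ∂F_x/∂y = 110x^4 + 110y^4.

On z = 2, (curl F)_z = 110x^4 + 110y^4.

Convert to polar (x = r cos θ, y = r sin θ, dA = r dr dθ); the integrand becomes 110r^4(sin(θ)^4 + cos(θ)^4), so

    ∬_D (curl F)_z dA = ∫_0^{2π} ∫_0^{1} (110r^4(sin(θ)^4 + cos(θ)^4)) · r dr dθ.

Inner (r from 0 to 1): 55sin(θ)^4/3 + 55cos(θ)^4/3.
Outer (θ from 0 to 2π): 55π/2.

Therefore ∮_C F · dr = 55π/2.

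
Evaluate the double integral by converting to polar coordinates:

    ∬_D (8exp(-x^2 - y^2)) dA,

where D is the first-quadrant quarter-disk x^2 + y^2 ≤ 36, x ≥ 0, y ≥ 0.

The region D is 0 ≤ r ≤ 6, 0 ≤ θ ≤ π/2 in polar coordinates, where x = r cos(θ), y = r sin(θ), and dA = r dr dθ.

Under the substitution, the integrand becomes 8exp(-r^2), so

    ∬_D (8exp(-x^2 - y^2)) dA = ∫_{0}^{π/2} ∫_{0}^{6} (8exp(-r^2)) · r dr dθ.

Inner integral (in r): ∫_{0}^{6} (8exp(-r^2)) · r dr = 4 - 4exp(-36).

Outer integral (in θ): ∫_{0}^{π/2} (4 - 4exp(-36)) dθ = -2π exp(-36) + 2π.

Therefore ∬_D (8exp(-x^2 - y^2)) dA = -2π exp(-36) + 2π.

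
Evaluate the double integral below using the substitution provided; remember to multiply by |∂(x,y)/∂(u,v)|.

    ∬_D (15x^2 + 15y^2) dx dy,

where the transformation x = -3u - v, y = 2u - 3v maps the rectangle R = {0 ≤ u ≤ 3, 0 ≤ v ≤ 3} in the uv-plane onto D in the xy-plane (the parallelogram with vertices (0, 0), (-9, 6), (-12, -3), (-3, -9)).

Compute the Jacobian determinant of (x, y) with respect to (u, v):

    ∂(x,y)/∂(u,v) = | -3  -1 | = (-3)(-3) - (-1)(2) = 11.
                   | 2  -3 |

Its absolute value is |J| = 11 (the area scaling factor).

Substituting x = -3u - v, y = 2u - 3v into the integrand,

    15x^2 + 15y^2 → 195u^2 - 90u v + 150v^2,

so the integral becomes

    ∬_R (195u^2 - 90u v + 150v^2) · |J| du dv = ∫_0^3 ∫_0^3 (2145u^2 - 990u v + 1650v^2) dv du.

Inner (v): 6435u^2 - 4455u + 14850.
Outer (u): 164835/2.

Therefore ∬_D (15x^2 + 15y^2) dx dy = 164835/2.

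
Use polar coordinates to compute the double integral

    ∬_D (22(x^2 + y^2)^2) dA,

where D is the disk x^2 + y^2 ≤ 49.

The region D is 0 ≤ r ≤ 7, 0 ≤ θ ≤ 2π in polar coordinates, where x = r cos(θ), y = r sin(θ), and dA = r dr dθ.

Under the substitution, the integrand becomes 22r^4, so

    ∬_D (22(x^2 + y^2)^2) dA = ∫_{0}^{2π} ∫_{0}^{7} (22r^4) · r dr dθ.

Inner integral (in r): ∫_{0}^{7} (22r^4) · r dr = 1294139/3.

Outer integral (in θ): ∫_{0}^{2π} (1294139/3) dθ = 2588278π/3.

Therefore ∬_D (22(x^2 + y^2)^2) dA = 2588278π/3.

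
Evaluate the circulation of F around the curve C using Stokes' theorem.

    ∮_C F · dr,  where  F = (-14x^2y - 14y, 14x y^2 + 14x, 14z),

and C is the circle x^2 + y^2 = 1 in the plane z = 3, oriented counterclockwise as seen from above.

Let S be the flat disk x^2 + y^2 ≤ 1 in the plane z = 3, with upward unit normal n̂ = ẑ. By Stokes' theorem,

    ∮_C F · dr = ∬_S (∇ × F) · n̂ dS = ∬_D (curl F)_z dA,

where D is the disk x^2 + y^2 ≤ 1.

Compute the curl of F = (-14x^2y - 14y, 14x y^2 + 14x, 14z):
    (∇ × F)_x = ∂F_z/∂y - ∂F_y/∂z = 0,
    (∇ × F)_y = ∂F_x/∂z - ∂F_z/∂x = 0,
    (∇ × F)_z = ∂F_y/∂x - ∂F_x/∂y = 14x^2 + 14y^2 + 28.

On z = 3, (curl F)_z = 14x^2 + 14y^2 + 28.

Convert to polar (x = r cos θ, y = r sin θ, dA = r dr dθ); the integrand becomes 14r^2 + 28, so

    ∬_D (curl F)_z dA = ∫_0^{2π} ∫_0^{1} (14r^2 + 28) · r dr dθ.

Inner (r from 0 to 1): 35/2.
Outer (θ from 0 to 2π): 35π.

Therefore ∮_C F · dr = 35π.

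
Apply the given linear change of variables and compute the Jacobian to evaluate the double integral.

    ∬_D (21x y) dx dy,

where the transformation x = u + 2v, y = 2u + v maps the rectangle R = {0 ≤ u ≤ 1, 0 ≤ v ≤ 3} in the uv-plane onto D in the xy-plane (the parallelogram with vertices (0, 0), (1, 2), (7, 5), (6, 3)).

Compute the Jacobian determinant of (x, y) with respect to (u, v):

    ∂(x,y)/∂(u,v) = | 1  2 | = (1)(1) - (2)(2) = -3.
                   | 2  1 |

Its absolute value is |J| = 3 (the area scaling factor).

Substituting x = u + 2v, y = 2u + v into the integrand,

    21x y → 42u^2 + 105u v + 42v^2,

so the integral becomes

    ∬_R (42u^2 + 105u v + 42v^2) · |J| du dv = ∫_0^1 ∫_0^3 (126u^2 + 315u v + 126v^2) dv du.

Inner (v): 378u^2 + 2835u/2 + 1134.
Outer (u): 7875/4.

Therefore ∬_D (21x y) dx dy = 7875/4.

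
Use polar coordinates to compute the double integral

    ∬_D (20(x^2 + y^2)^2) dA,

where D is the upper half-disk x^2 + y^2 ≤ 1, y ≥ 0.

The region D is 0 ≤ r ≤ 1, 0 ≤ θ ≤ π in polar coordinates, where x = r cos(θ), y = r sin(θ), and dA = r dr dθ.

Under the substitution, the integrand becomes 20r^4, so

    ∬_D (20(x^2 + y^2)^2) dA = ∫_{0}^{π} ∫_{0}^{1} (20r^4) · r dr dθ.

Inner integral (in r): ∫_{0}^{1} (20r^4) · r dr = 10/3.

Outer integral (in θ): ∫_{0}^{π} (10/3) dθ = 10π/3.

Therefore ∬_D (20(x^2 + y^2)^2) dA = 10π/3.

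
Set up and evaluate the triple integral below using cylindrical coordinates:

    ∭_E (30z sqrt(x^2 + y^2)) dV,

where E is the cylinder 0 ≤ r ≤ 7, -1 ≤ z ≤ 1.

In cylindrical coordinates, x = r cos(θ), y = r sin(θ), z = z, and dV = r dr dθ dz.

The integrand becomes 30r z, so

    ∭_E (30z sqrt(x^2 + y^2)) dV = ∫_{0}^{2π} ∫_{0}^{7} ∫_{-1}^{1} (30r z) · r dz dr dθ.

Inner (z): 0.
Middle (r from 0 to 7): 0.
Outer (θ): 0.

Therefore the triple integral equals 0.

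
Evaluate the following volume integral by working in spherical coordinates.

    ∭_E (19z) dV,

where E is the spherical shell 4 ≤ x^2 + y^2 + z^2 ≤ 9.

In spherical coordinates, x = ρ sin(φ) cos(θ), y = ρ sin(φ) sin(θ), z = ρ cos(φ), and dV = ρ^2 sin(φ) dρ dφ dθ.

The integrand becomes 19ρ cos(φ), so

    ∭_E (19z) dV = ∫_{0}^{2π} ∫_{0}^{π} ∫_{2}^{3} (19ρ cos(φ)) · ρ^2 sin(φ) dρ dφ dθ.

Inner (ρ): 1235sin(2φ)/8.
Middle (φ): 0.
Outer (θ): 0.

Therefore the triple integral equals 0.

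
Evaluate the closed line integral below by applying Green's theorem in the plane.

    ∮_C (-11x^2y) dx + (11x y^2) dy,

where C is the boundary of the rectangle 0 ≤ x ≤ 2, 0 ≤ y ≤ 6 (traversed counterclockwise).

Green's theorem converts the closed line integral into a double integral over the enclosed region D:

    ∮_C P dx + Q dy = ∬_D (∂Q/∂x - ∂P/∂y) dA.

Here P = -11x^2y, Q = 11x y^2, so

    ∂Q/∂x = 11y^2,    ∂P/∂y = -11x^2,
    ∂Q/∂x - ∂P/∂y = 11x^2 + 11y^2.

D is the region 0 ≤ x ≤ 2, 0 ≤ y ≤ 6. Evaluating the double integral:

    ∬_D (11x^2 + 11y^2) dA = ∫_0^{2} ∫_0^{6} (11x^2 + 11y^2) dy dx.

Inner (y from 0 to 6): 66x^2 + 792.
Outer (x from 0 to 2): 1760.

Therefore ∮_C P dx + Q dy = 1760.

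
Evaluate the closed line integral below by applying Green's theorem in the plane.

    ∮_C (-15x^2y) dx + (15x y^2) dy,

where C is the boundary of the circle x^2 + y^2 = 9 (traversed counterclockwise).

Green's theorem converts the closed line integral into a double integral over the enclosed region D:

    ∮_C P dx + Q dy = ∬_D (∂Q/∂x - ∂P/∂y) dA.

Here P = -15x^2y, Q = 15x y^2, so

    ∂Q/∂x = 15y^2,    ∂P/∂y = -15x^2,
    ∂Q/∂x - ∂P/∂y = 15x^2 + 15y^2.

D is the region x^2 + y^2 ≤ 9. Evaluating the double integral:

In polar coordinates (x = r cos θ, y = r sin θ, dA = r dr dθ) the integrand becomes 15r^2, so

    ∬_D (15x^2 + 15y^2) dA = ∫_0^{2π} ∫_0^{3} (15r^2) · r dr dθ.

Inner (r from 0 to 3): 1215/4.
Outer (θ from 0 to 2π): 1215π/2.

Therefore ∮_C P dx + Q dy = 1215π/2.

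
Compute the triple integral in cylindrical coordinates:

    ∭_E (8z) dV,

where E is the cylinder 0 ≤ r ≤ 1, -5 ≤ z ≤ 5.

In cylindrical coordinates, x = r cos(θ), y = r sin(θ), z = z, and dV = r dr dθ dz.

The integrand becomes 8z, so

    ∭_E (8z) dV = ∫_{0}^{2π} ∫_{0}^{1} ∫_{-5}^{5} (8z) · r dz dr dθ.

Inner (z): 0.
Middle (r from 0 to 1): 0.
Outer (θ): 0.

Therefore the triple integral equals 0.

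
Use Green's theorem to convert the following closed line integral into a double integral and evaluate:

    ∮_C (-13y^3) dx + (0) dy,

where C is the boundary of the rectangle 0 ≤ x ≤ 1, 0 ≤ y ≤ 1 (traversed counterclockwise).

Green's theorem converts the closed line integral into a double integral over the enclosed region D:

    ∮_C P dx + Q dy = ∬_D (∂Q/∂x - ∂P/∂y) dA.

Here P = -13y^3, Q = 0, so

    ∂Q/∂x = 0,    ∂P/∂y = -39y^2,
    ∂Q/∂x - ∂P/∂y = 39y^2.

D is the region 0 ≤ x ≤ 1, 0 ≤ y ≤ 1. Evaluating the double integral:

    ∬_D (39y^2) dA = ∫_0^{1} ∫_0^{1} (39y^2) dy dx.

Inner (y from 0 to 1): 13.
Outer (x from 0 to 1): 13.

Therefore ∮_C P dx + Q dy = 13.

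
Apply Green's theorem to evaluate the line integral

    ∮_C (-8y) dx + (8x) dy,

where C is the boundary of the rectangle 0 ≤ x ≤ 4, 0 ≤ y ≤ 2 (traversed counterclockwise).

Green's theorem converts the closed line integral into a double integral over the enclosed region D:

    ∮_C P dx + Q dy = ∬_D (∂Q/∂x - ∂P/∂y) dA.

Here P = -8y, Q = 8x, so

    ∂Q/∂x = 8,    ∂P/∂y = -8,
    ∂Q/∂x - ∂P/∂y = 16.

D is the region 0 ≤ x ≤ 4, 0 ≤ y ≤ 2. Evaluating the double integral:

    ∬_D (16) dA = ∫_0^{4} ∫_0^{2} (16) dy dx.

Inner (y from 0 to 2): 32.
Outer (x from 0 to 4): 128.

Therefore ∮_C P dx + Q dy = 128.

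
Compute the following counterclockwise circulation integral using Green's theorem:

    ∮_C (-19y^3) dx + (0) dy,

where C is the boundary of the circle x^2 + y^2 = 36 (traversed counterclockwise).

Green's theorem converts the closed line integral into a double integral over the enclosed region D:

    ∮_C P dx + Q dy = ∬_D (∂Q/∂x - ∂P/∂y) dA.

Here P = -19y^3, Q = 0, so

    ∂Q/∂x = 0,    ∂P/∂y = -57y^2,
    ∂Q/∂x - ∂P/∂y = 57y^2.

D is the region x^2 + y^2 ≤ 36. Evaluating the double integral:

In polar coordinates (x = r cos θ, y = r sin θ, dA = r dr dθ) the integrand becomes 57r^2sin(θ)^2, so

    ∬_D (57y^2) dA = ∫_0^{2π} ∫_0^{6} (57r^2sin(θ)^2) · r dr dθ.

Inner (r from 0 to 6): 18468sin(θ)^2.
Outer (θ from 0 to 2π): 18468π.

Therefore ∮_C P dx + Q dy = 18468π.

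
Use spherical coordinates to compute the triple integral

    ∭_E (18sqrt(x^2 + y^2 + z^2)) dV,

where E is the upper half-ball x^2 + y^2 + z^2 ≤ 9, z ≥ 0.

In spherical coordinates, x = ρ sin(φ) cos(θ), y = ρ sin(φ) sin(θ), z = ρ cos(φ), and dV = ρ^2 sin(φ) dρ dφ dθ.

The integrand becomes 18ρ, so

    ∭_E (18sqrt(x^2 + y^2 + z^2)) dV = ∫_{0}^{2π} ∫_{0}^{π/2} ∫_{0}^{3} (18ρ) · ρ^2 sin(φ) dρ dφ dθ.

Inner (ρ): 729sin(φ)/2.
Middle (φ): 729/2.
Outer (θ): 729π.

Therefore the triple integral equals 729π.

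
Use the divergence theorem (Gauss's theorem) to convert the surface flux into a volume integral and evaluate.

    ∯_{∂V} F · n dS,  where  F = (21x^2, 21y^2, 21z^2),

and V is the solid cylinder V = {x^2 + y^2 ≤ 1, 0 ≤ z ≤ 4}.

By the divergence theorem,

    ∯_{∂V} F · n dS = ∭_V (∇ · F) dV.

Compute the divergence:
    ∇ · F = ∂F_x/∂x + ∂F_y/∂y + ∂F_z/∂z = 42x + 42y + 42z.

In cylindrical coordinates, x = r cos(θ), y = r sin(θ), z = z, dV = r dr dθ dz, with 0 ≤ r ≤ 1, 0 ≤ θ ≤ 2π, 0 ≤ z ≤ 4.

The integrand, after substitution and multiplying by the volume element, becomes (42sqrt(2)r sin(θ + π/4) + 42z) · r, so

    ∭_V (∇·F) dV = ∫_0^{2π} ∫_0^{1} ∫_0^{4} (42sqrt(2)r sin(θ + π/4) + 42z) · r dz dr dθ.

Inner (z from 0 to 4): 168r (sqrt(2)r sin(θ + π/4) + 2).
Middle (r from 0 to 1): 56sqrt(2)sin(θ + π/4) + 168.
Outer (θ from 0 to 2π): 336π.

Therefore ∯_{∂V} F · n dS = 336π.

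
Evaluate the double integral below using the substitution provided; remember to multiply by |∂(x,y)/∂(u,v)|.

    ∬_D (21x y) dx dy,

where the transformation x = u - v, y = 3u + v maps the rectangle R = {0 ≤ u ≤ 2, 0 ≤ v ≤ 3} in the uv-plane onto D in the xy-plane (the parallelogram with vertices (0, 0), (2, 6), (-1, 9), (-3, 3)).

Compute the Jacobian determinant of (x, y) with respect to (u, v):

    ∂(x,y)/∂(u,v) = | 1  -1 | = (1)(1) - (-1)(3) = 4.
                   | 3  1 |

Its absolute value is |J| = 4 (the area scaling factor).

Substituting x = u - v, y = 3u + v into the integrand,

    21x y → 63u^2 - 42u v - 21v^2,

so the integral becomes

    ∬_R (63u^2 - 42u v - 21v^2) · |J| du dv = ∫_0^2 ∫_0^3 (252u^2 - 168u v - 84v^2) dv du.

Inner (v): 756u^2 - 756u - 756.
Outer (u): -1008.

Therefore ∬_D (21x y) dx dy = -1008.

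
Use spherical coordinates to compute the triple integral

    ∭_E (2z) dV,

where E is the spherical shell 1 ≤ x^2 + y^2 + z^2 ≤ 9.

In spherical coordinates, x = ρ sin(φ) cos(θ), y = ρ sin(φ) sin(θ), z = ρ cos(φ), and dV = ρ^2 sin(φ) dρ dφ dθ.

The integrand becomes 2ρ cos(φ), so

    ∭_E (2z) dV = ∫_{0}^{2π} ∫_{0}^{π} ∫_{1}^{3} (2ρ cos(φ)) · ρ^2 sin(φ) dρ dφ dθ.

Inner (ρ): 20sin(2φ).
Middle (φ): 0.
Outer (θ): 0.

Therefore the triple integral equals 0.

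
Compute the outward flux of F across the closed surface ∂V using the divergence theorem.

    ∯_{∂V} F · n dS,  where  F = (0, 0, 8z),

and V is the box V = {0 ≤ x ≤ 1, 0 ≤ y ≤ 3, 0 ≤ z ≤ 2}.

By the divergence theorem,

    ∯_{∂V} F · n dS = ∭_V (∇ · F) dV.

Compute the divergence:
    ∇ · F = ∂F_x/∂x + ∂F_y/∂y + ∂F_z/∂z = 0 + 0 + 8 = 8.

V is a rectangular box, so dV = dx dy dz with 0 ≤ x ≤ 1, 0 ≤ y ≤ 3, 0 ≤ z ≤ 2.

Integrate (8) over V as an iterated integral:

    ∭_V (∇·F) dV = ∫_0^{1} ∫_0^{3} ∫_0^{2} (8) dz dy dx.

Inner (z from 0 to 2): 16.
Middle (y from 0 to 3): 48.
Outer (x from 0 to 1): 48.

Therefore ∯_{∂V} F · n dS = 48.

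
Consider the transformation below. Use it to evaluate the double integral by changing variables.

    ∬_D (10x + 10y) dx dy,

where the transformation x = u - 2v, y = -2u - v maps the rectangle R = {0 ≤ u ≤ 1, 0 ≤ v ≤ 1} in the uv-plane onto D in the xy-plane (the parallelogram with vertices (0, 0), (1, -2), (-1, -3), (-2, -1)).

Compute the Jacobian determinant of (x, y) with respect to (u, v):

    ∂(x,y)/∂(u,v) = | 1  -2 | = (1)(-1) - (-2)(-2) = -5.
                   | -2  -1 |

Its absolute value is |J| = 5 (the area scaling factor).

Substituting x = u - 2v, y = -2u - v into the integrand,

    10x + 10y → -10u - 30v,

so the integral becomes

    ∬_R (-10u - 30v) · |J| du dv = ∫_0^1 ∫_0^1 (-50u - 150v) dv du.

Inner (v): -50u - 75.
Outer (u): -100.

Therefore ∬_D (10x + 10y) dx dy = -100.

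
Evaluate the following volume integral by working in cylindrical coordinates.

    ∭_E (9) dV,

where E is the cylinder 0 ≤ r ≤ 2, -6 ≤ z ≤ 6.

In cylindrical coordinates, x = r cos(θ), y = r sin(θ), z = z, and dV = r dr dθ dz.

The integrand becomes 9, so

    ∭_E (9) dV = ∫_{0}^{2π} ∫_{0}^{2} ∫_{-6}^{6} (9) · r dz dr dθ.

Inner (z): 108r.
Middle (r from 0 to 2): 216.
Outer (θ): 432π.

Therefore the triple integral equals 432π.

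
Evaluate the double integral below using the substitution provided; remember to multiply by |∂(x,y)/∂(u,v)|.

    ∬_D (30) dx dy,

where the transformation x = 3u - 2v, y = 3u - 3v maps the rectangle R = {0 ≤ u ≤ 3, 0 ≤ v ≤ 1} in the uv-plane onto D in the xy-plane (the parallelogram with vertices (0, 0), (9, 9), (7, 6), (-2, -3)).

Compute the Jacobian determinant of (x, y) with respect to (u, v):

    ∂(x,y)/∂(u,v) = | 3  -2 | = (3)(-3) - (-2)(3) = -3.
                   | 3  -3 |

Its absolute value is |J| = 3 (the area scaling factor).

Substituting x = 3u - 2v, y = 3u - 3v into the integrand,

    30 → 30,

so the integral becomes

    ∬_R (30) · |J| du dv = ∫_0^3 ∫_0^1 (90) dv du.

Inner (v): 90.
Outer (u): 270.

Therefore ∬_D (30) dx dy = 270.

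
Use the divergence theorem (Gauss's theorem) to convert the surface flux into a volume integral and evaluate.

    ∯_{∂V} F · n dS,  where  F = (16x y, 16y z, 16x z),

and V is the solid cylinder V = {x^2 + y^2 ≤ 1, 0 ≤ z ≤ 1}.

By the divergence theorem,

    ∯_{∂V} F · n dS = ∭_V (∇ · F) dV.

Compute the divergence:
    ∇ · F = ∂F_x/∂x + ∂F_y/∂y + ∂F_z/∂z = 16y + 16z + 16x = 16x + 16y + 16z.

In cylindrical coordinates, x = r cos(θ), y = r sin(θ), z = z, dV = r dr dθ dz, with 0 ≤ r ≤ 1, 0 ≤ θ ≤ 2π, 0 ≤ z ≤ 1.

The integrand, after substitution and multiplying by the volume element, becomes (16sqrt(2)r sin(θ + π/4) + 16z) · r, so

    ∭_V (∇·F) dV = ∫_0^{2π} ∫_0^{1} ∫_0^{1} (16sqrt(2)r sin(θ + π/4) + 16z) · r dz dr dθ.

Inner (z from 0 to 1): 8r (2sqrt(2)r sin(θ + π/4) + 1).
Middle (r from 0 to 1): 16sqrt(2)sin(θ + π/4)/3 + 4.
Outer (θ from 0 to 2π): 8π.

Therefore ∯_{∂V} F · n dS = 8π.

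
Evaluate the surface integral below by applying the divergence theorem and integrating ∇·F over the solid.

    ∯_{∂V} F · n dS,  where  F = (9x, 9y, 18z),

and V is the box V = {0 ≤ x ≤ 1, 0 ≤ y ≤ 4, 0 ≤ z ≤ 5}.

By the divergence theorem,

    ∯_{∂V} F · n dS = ∭_V (∇ · F) dV.

Compute the divergence:
    ∇ · F = ∂F_x/∂x + ∂F_y/∂y + ∂F_z/∂z = 9 + 9 + 18 = 36.

V is a rectangular box, so dV = dx dy dz with 0 ≤ x ≤ 1, 0 ≤ y ≤ 4, 0 ≤ z ≤ 5.

Integrate (36) over V as an iterated integral:

    ∭_V (∇·F) dV = ∫_0^{1} ∫_0^{4} ∫_0^{5} (36) dz dy dx.

Inner (z from 0 to 5): 180.
Middle (y from 0 to 4): 720.
Outer (x from 0 to 1): 720.

Therefore ∯_{∂V} F · n dS = 720.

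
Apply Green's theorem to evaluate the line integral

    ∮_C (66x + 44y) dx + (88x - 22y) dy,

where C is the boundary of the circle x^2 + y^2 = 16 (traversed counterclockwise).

Green's theorem converts the closed line integral into a double integral over the enclosed region D:

    ∮_C P dx + Q dy = ∬_D (∂Q/∂x - ∂P/∂y) dA.

Here P = 66x + 44y, Q = 88x - 22y, so

    ∂Q/∂x = 88,    ∂P/∂y = 44,
    ∂Q/∂x - ∂P/∂y = 44.

D is the region x^2 + y^2 ≤ 16. Evaluating the double integral:

In polar coordinates (x = r cos θ, y = r sin θ, dA = r dr dθ) the integrand becomes 44, so

    ∬_D (44) dA = ∫_0^{2π} ∫_0^{4} (44) · r dr dθ.

Inner (r from 0 to 4): 352.
Outer (θ from 0 to 2π): 704π.

Therefore ∮_C P dx + Q dy = 704π.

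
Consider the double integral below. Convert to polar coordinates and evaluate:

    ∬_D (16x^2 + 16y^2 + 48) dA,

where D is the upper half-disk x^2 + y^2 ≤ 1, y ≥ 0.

The region D is 0 ≤ r ≤ 1, 0 ≤ θ ≤ π in polar coordinates, where x = r cos(θ), y = r sin(θ), and dA = r dr dθ.

Under the substitution, the integrand becomes 16r^2 + 48, so

    ∬_D (16x^2 + 16y^2 + 48) dA = ∫_{0}^{π} ∫_{0}^{1} (16r^2 + 48) · r dr dθ.

Inner integral (in r): ∫_{0}^{1} (16r^2 + 48) · r dr = 28.

Outer integral (in θ): ∫_{0}^{π} (28) dθ = 28π.

Therefore ∬_D (16x^2 + 16y^2 + 48) dA = 28π.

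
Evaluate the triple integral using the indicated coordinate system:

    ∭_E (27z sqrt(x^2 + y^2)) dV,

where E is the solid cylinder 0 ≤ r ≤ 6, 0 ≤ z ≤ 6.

In cylindrical coordinates, x = r cos(θ), y = r sin(θ), z = z, and dV = r dr dθ dz.

The integrand becomes 27r z, so

    ∭_E (27z sqrt(x^2 + y^2)) dV = ∫_{0}^{2π} ∫_{0}^{6} ∫_{0}^{6} (27r z) · r dz dr dθ.

Inner (z): 486r^2.
Middle (r from 0 to 6): 34992.
Outer (θ): 69984π.

Therefore the triple integral equals 69984π.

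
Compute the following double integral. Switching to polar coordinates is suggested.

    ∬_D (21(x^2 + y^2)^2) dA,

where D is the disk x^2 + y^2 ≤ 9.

The region D is 0 ≤ r ≤ 3, 0 ≤ θ ≤ 2π in polar coordinates, where x = r cos(θ), y = r sin(θ), and dA = r dr dθ.

Under the substitution, the integrand becomes 21r^4, so

    ∬_D (21(x^2 + y^2)^2) dA = ∫_{0}^{2π} ∫_{0}^{3} (21r^4) · r dr dθ.

Inner integral (in r): ∫_{0}^{3} (21r^4) · r dr = 5103/2.

Outer integral (in θ): ∫_{0}^{2π} (5103/2) dθ = 5103π.

Therefore ∬_D (21(x^2 + y^2)^2) dA = 5103π.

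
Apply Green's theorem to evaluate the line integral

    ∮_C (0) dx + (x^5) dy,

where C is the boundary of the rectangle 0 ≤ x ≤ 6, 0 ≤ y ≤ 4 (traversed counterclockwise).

Green's theorem converts the closed line integral into a double integral over the enclosed region D:

    ∮_C P dx + Q dy = ∬_D (∂Q/∂x - ∂P/∂y) dA.

Here P = 0, Q = x^5, so

    ∂Q/∂x = 5x^4,    ∂P/∂y = 0,
    ∂Q/∂x - ∂P/∂y = 5x^4.

D is the region 0 ≤ x ≤ 6, 0 ≤ y ≤ 4. Evaluating the double integral:

    ∬_D (5x^4) dA = ∫_0^{6} ∫_0^{4} (5x^4) dy dx.

Inner (y from 0 to 4): 20x^4.
Outer (x from 0 to 6): 31104.

Therefore ∮_C P dx + Q dy = 31104.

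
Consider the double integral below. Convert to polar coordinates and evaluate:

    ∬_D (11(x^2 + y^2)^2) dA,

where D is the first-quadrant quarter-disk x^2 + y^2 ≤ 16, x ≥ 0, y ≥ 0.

The region D is 0 ≤ r ≤ 4, 0 ≤ θ ≤ π/2 in polar coordinates, where x = r cos(θ), y = r sin(θ), and dA = r dr dθ.

Under the substitution, the integrand becomes 11r^4, so

    ∬_D (11(x^2 + y^2)^2) dA = ∫_{0}^{π/2} ∫_{0}^{4} (11r^4) · r dr dθ.

Inner integral (in r): ∫_{0}^{4} (11r^4) · r dr = 22528/3.

Outer integral (in θ): ∫_{0}^{π/2} (22528/3) dθ = 11264π/3.

Therefore ∬_D (11(x^2 + y^2)^2) dA = 11264π/3.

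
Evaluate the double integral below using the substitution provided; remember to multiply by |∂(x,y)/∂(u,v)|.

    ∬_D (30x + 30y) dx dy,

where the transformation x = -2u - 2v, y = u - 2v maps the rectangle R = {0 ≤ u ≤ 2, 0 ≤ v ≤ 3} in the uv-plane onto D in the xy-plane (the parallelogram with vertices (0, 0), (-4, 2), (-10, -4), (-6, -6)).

Compute the Jacobian determinant of (x, y) with respect to (u, v):

    ∂(x,y)/∂(u,v) = | -2  -2 | = (-2)(-2) - (-2)(1) = 6.
                   | 1  -2 |

Its absolute value is |J| = 6 (the area scaling factor).

Substituting x = -2u - 2v, y = u - 2v into the integrand,

    30x + 30y → -30u - 120v,

so the integral becomes

    ∬_R (-30u - 120v) · |J| du dv = ∫_0^2 ∫_0^3 (-180u - 720v) dv du.

Inner (v): -540u - 3240.
Outer (u): -7560.

Therefore ∬_D (30x + 30y) dx dy = -7560.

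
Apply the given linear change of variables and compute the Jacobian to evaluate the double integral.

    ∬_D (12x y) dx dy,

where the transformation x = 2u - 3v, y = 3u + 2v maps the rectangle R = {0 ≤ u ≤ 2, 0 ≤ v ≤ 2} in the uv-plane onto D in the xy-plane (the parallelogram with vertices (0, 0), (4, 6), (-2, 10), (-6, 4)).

Compute the Jacobian determinant of (x, y) with respect to (u, v):

    ∂(x,y)/∂(u,v) = | 2  -3 | = (2)(2) - (-3)(3) = 13.
                   | 3  2 |

Its absolute value is |J| = 13 (the area scaling factor).

Substituting x = 2u - 3v, y = 3u + 2v into the integrand,

    12x y → 72u^2 - 60u v - 72v^2,

so the integral becomes

    ∬_R (72u^2 - 60u v - 72v^2) · |J| du dv = ∫_0^2 ∫_0^2 (936u^2 - 780u v - 936v^2) dv du.

Inner (v): 1872u^2 - 1560u - 2496.
Outer (u): -3120.

Therefore ∬_D (12x y) dx dy = -3120.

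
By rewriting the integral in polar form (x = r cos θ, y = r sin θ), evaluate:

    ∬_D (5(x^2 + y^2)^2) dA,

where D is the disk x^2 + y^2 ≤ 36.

The region D is 0 ≤ r ≤ 6, 0 ≤ θ ≤ 2π in polar coordinates, where x = r cos(θ), y = r sin(θ), and dA = r dr dθ.

Under the substitution, the integrand becomes 5r^4, so

    ∬_D (5(x^2 + y^2)^2) dA = ∫_{0}^{2π} ∫_{0}^{6} (5r^4) · r dr dθ.

Inner integral (in r): ∫_{0}^{6} (5r^4) · r dr = 38880.

Outer integral (in θ): ∫_{0}^{2π} (38880) dθ = 77760π.

Therefore ∬_D (5(x^2 + y^2)^2) dA = 77760π.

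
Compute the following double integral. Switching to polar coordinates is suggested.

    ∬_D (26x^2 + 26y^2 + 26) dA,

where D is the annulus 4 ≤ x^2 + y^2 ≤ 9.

The region D is 2 ≤ r ≤ 3, 0 ≤ θ ≤ 2π in polar coordinates, where x = r cos(θ), y = r sin(θ), and dA = r dr dθ.

Under the substitution, the integrand becomes 26r^2 + 26, so

    ∬_D (26x^2 + 26y^2 + 26) dA = ∫_{0}^{2π} ∫_{2}^{3} (26r^2 + 26) · r dr dθ.

Inner integral (in r): ∫_{2}^{3} (26r^2 + 26) · r dr = 975/2.

Outer integral (in θ): ∫_{0}^{2π} (975/2) dθ = 975π.

Therefore ∬_D (26x^2 + 26y^2 + 26) dA = 975π.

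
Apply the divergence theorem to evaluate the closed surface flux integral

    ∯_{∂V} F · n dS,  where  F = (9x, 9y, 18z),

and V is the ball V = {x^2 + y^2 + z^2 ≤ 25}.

By the divergence theorem,

    ∯_{∂V} F · n dS = ∭_V (∇ · F) dV.

Compute the divergence:
    ∇ · F = ∂F_x/∂x + ∂F_y/∂y + ∂F_z/∂z = 9 + 9 + 18 = 36.

In spherical coordinates, x = ρ sin(φ) cos(θ), y = ρ sin(φ) sin(θ), z = ρ cos(φ), dV = ρ^2 sin(φ) dρ dφ dθ, with 0 ≤ ρ ≤ 5, 0 ≤ φ ≤ π, 0 ≤ θ ≤ 2π.

The integrand, after substitution and multiplying by the volume element, becomes (36) · ρ^2 sin(φ), so

    ∭_V (∇·F) dV = ∫_0^{2π} ∫_0^{π} ∫_0^{5} (36) · ρ^2 sin(φ) dρ dφ dθ.

Inner (ρ from 0 to 5): 1500sin(φ).
Middle (φ from 0 to π): 3000.
Outer (θ from 0 to 2π): 6000π.

Therefore ∯_{∂V} F · n dS = 6000π.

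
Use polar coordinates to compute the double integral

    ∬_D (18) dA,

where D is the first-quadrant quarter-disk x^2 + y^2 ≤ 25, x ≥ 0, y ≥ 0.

The region D is 0 ≤ r ≤ 5, 0 ≤ θ ≤ π/2 in polar coordinates, where x = r cos(θ), y = r sin(θ), and dA = r dr dθ.

Under the substitution, the integrand becomes 18, so

    ∬_D (18) dA = ∫_{0}^{π/2} ∫_{0}^{5} (18) · r dr dθ.

Inner integral (in r): ∫_{0}^{5} (18) · r dr = 225.

Outer integral (in θ): ∫_{0}^{π/2} (225) dθ = 225π/2.

Therefore ∬_D (18) dA = 225π/2.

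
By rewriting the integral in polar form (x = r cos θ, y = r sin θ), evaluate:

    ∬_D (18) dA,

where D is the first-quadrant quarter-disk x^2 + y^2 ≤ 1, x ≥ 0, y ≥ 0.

The region D is 0 ≤ r ≤ 1, 0 ≤ θ ≤ π/2 in polar coordinates, where x = r cos(θ), y = r sin(θ), and dA = r dr dθ.

Under the substitution, the integrand becomes 18, so

    ∬_D (18) dA = ∫_{0}^{π/2} ∫_{0}^{1} (18) · r dr dθ.

Inner integral (in r): ∫_{0}^{1} (18) · r dr = 9.

Outer integral (in θ): ∫_{0}^{π/2} (9) dθ = 9π/2.

Therefore ∬_D (18) dA = 9π/2.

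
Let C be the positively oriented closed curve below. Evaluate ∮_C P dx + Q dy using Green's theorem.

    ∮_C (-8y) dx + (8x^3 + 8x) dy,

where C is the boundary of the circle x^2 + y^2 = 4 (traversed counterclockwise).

Green's theorem converts the closed line integral into a double integral over the enclosed region D:

    ∮_C P dx + Q dy = ∬_D (∂Q/∂x - ∂P/∂y) dA.

Here P = -8y, Q = 8x^3 + 8x, so

    ∂Q/∂x = 24x^2 + 8,    ∂P/∂y = -8,
    ∂Q/∂x - ∂P/∂y = 24x^2 + 16.

D is the region x^2 + y^2 ≤ 4. Evaluating the double integral:

In polar coordinates (x = r cos θ, y = r sin θ, dA = r dr dθ) the integrand becomes 24r^2cos(θ)^2 + 16, so

    ∬_D (24x^2 + 16) dA = ∫_0^{2π} ∫_0^{2} (24r^2cos(θ)^2 + 16) · r dr dθ.

Inner (r from 0 to 2): 96cos(θ)^2 + 32.
Outer (θ from 0 to 2π): 160π.

Therefore ∮_C P dx + Q dy = 160π.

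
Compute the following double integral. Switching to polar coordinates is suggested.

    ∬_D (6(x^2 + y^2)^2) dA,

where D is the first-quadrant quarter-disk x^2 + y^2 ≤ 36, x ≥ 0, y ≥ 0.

The region D is 0 ≤ r ≤ 6, 0 ≤ θ ≤ π/2 in polar coordinates, where x = r cos(θ), y = r sin(θ), and dA = r dr dθ.

Under the substitution, the integrand becomes 6r^4, so

    ∬_D (6(x^2 + y^2)^2) dA = ∫_{0}^{π/2} ∫_{0}^{6} (6r^4) · r dr dθ.

Inner integral (in r): ∫_{0}^{6} (6r^4) · r dr = 46656.

Outer integral (in θ): ∫_{0}^{π/2} (46656) dθ = 23328π.

Therefore ∬_D (6(x^2 + y^2)^2) dA = 23328π.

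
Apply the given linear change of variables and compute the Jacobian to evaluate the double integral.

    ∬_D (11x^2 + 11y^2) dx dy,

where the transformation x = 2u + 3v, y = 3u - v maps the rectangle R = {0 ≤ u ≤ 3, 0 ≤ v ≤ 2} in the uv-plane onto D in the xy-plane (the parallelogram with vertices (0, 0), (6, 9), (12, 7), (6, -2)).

Compute the Jacobian determinant of (x, y) with respect to (u, v):

    ∂(x,y)/∂(u,v) = | 2  3 | = (2)(-1) - (3)(3) = -11.
                   | 3  -1 |

Its absolute value is |J| = 11 (the area scaling factor).

Substituting x = 2u + 3v, y = 3u - v into the integrand,

    11x^2 + 11y^2 → 143u^2 + 66u v + 110v^2,

so the integral becomes

    ∬_R (143u^2 + 66u v + 110v^2) · |J| du dv = ∫_0^3 ∫_0^2 (1573u^2 + 726u v + 1210v^2) dv du.

Inner (v): 3146u^2 + 1452u + 9680/3.
Outer (u): 44528.

Therefore ∬_D (11x^2 + 11y^2) dx dy = 44528.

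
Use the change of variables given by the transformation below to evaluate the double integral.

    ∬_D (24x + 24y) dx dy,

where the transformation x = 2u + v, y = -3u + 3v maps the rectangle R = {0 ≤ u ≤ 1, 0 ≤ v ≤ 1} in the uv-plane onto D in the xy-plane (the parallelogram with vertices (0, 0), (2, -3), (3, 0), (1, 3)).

Compute the Jacobian determinant of (x, y) with respect to (u, v):

    ∂(x,y)/∂(u,v) = | 2  1 | = (2)(3) - (1)(-3) = 9.
                   | -3  3 |

Its absolute value is |J| = 9 (the area scaling factor).

Substituting x = 2u + v, y = -3u + 3v into the integrand,

    24x + 24y → -24u + 96v,

so the integral becomes

    ∬_R (-24u + 96v) · |J| du dv = ∫_0^1 ∫_0^1 (-216u + 864v) dv du.

Inner (v): 432 - 216u.
Outer (u): 324.

Therefore ∬_D (24x + 24y) dx dy = 324.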